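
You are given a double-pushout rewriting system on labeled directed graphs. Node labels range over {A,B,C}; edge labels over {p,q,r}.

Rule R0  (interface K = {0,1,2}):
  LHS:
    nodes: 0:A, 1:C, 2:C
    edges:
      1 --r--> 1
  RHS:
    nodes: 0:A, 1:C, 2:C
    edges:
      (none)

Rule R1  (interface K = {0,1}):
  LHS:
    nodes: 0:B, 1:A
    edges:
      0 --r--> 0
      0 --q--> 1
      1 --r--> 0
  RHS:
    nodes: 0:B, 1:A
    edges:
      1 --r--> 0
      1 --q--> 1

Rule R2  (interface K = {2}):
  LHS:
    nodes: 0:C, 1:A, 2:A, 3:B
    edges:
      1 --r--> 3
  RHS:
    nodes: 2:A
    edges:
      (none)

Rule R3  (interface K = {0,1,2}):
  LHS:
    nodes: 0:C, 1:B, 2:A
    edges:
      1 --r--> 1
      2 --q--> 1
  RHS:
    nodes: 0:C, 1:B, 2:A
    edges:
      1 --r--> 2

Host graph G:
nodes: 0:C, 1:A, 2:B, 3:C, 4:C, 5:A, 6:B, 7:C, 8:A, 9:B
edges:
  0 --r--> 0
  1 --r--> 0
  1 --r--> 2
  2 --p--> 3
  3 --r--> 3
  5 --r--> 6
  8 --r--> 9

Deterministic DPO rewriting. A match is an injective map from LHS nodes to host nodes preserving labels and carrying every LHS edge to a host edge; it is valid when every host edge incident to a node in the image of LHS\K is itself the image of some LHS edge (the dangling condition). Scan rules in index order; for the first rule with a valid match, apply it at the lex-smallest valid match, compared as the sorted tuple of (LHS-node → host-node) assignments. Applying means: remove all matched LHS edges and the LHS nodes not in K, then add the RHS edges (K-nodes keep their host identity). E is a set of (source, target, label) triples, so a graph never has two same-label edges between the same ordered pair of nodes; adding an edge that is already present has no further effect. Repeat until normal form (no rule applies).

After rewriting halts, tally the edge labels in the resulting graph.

Answer: p:1 r:2

Rewrite trace:
[0] host  ⇒  10 nodes, 7 edges  {0-r->0 1-r->0 1-r->2 2-p->3 3-r->3 5-r->6 8-r->9}
[1] R0 @ {0↦1, 1↦0, 2↦3}  ⇒  10 nodes, 6 edges  {1-r->0 1-r->2 2-p->3 3-r->3 5-r->6 8-r->9}
[2] R0 @ {0↦1, 1↦3, 2↦0}  ⇒  10 nodes, 5 edges  {1-r->0 1-r->2 2-p->3 5-r->6 8-r->9}
[3] R2 @ {0↦4, 1↦5, 2↦1, 3↦6}  ⇒  7 nodes, 4 edges  {1-r->0 1-r->2 2-p->3 8-r->9}
[4] R2 @ {0↦7, 1↦8, 2↦1, 3↦9}  ⇒  4 nodes, 3 edges  {1-r->0 1-r->2 2-p->3}
halt: no rule applies after step 4
NF edges: [(1, 0, 'r'), (1, 2, 'r'), (2, 3, 'p')]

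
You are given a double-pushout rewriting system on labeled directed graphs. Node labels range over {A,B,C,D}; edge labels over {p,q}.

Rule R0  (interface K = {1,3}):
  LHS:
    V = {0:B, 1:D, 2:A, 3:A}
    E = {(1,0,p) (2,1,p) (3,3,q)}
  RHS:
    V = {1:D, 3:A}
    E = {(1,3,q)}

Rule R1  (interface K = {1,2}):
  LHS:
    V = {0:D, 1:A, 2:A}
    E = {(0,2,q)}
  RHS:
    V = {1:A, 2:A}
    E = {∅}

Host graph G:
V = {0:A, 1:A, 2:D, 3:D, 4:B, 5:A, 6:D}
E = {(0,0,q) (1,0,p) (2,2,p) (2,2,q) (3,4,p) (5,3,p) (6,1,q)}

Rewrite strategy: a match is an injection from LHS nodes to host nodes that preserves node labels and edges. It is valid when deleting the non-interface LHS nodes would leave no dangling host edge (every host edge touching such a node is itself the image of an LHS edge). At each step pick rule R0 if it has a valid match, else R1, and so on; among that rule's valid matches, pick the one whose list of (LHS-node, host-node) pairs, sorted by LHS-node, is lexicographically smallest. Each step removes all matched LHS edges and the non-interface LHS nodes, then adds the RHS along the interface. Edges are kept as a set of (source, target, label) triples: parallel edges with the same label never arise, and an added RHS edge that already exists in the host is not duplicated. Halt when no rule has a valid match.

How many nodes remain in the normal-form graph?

initial: |V|=7 |E|=7  E = 0-q->0 1-p->0 2-p->2 2-q->2 3-p->4 5-p->3 6-q->1
step 1: apply R0 at {0↦4, 1↦3, 2↦5, 3↦0}  → |V|=5 |E|=5  E = 1-p->0 2-p->2 2-q->2 3-q->0 6-q->1
step 2: apply R1 at {0↦3, 1↦1, 2↦0}  → |V|=4 |E|=4  E = 1-p->0 2-p->2 2-q->2 6-q->1
step 3: apply R1 at {0↦6, 1↦0, 2↦1}  → |V|=3 |E|=3  E = 1-p->0 2-p->2 2-q->2
normal form: no rule applies after step 3
NF nodes: {0:A, 1:A, 2:D}

Answer: 3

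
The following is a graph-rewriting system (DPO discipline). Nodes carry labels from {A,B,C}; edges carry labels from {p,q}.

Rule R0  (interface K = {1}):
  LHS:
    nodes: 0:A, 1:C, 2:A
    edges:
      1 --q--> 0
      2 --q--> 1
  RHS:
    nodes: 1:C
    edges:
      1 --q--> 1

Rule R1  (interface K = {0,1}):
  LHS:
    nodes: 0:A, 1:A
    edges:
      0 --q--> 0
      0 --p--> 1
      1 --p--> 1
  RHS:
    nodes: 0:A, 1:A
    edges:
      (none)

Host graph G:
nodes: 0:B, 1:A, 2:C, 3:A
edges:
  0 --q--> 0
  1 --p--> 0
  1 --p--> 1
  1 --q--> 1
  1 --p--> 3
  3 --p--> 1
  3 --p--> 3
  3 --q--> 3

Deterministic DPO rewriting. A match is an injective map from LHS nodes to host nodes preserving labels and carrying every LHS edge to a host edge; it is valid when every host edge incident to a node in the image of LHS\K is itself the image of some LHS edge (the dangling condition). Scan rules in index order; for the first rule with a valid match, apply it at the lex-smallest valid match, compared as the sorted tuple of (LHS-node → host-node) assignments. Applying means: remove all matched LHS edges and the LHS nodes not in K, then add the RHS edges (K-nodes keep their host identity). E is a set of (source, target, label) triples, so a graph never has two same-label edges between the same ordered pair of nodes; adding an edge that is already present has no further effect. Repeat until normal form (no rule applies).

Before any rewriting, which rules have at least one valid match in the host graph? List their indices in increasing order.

R0: no valid match — LHS pattern not found
R1: 2 valid matches — {0↦1, 1↦3}, {0↦3, 1↦1}

Answer: [R1]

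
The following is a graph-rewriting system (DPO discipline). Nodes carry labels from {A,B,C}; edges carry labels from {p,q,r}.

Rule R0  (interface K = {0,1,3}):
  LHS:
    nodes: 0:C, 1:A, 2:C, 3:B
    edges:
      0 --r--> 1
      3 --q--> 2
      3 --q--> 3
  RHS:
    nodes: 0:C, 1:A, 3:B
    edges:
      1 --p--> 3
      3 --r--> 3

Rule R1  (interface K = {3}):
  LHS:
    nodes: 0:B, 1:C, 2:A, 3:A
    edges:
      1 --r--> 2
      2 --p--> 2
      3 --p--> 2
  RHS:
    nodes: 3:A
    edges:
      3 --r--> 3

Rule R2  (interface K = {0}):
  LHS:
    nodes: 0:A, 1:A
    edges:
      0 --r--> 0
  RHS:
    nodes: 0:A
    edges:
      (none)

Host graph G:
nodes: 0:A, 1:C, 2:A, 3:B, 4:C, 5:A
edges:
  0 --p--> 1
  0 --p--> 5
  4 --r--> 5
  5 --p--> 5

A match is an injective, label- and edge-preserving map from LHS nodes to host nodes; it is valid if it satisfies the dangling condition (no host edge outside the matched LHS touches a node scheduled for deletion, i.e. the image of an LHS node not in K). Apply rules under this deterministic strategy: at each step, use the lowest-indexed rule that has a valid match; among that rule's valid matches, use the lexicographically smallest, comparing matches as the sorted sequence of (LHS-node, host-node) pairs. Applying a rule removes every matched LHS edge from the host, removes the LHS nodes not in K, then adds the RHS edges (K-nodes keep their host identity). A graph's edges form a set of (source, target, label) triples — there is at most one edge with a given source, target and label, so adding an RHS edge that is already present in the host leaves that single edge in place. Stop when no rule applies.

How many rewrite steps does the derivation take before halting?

start.  V:6 E:4  edges: 0-p->1 0-p->5 4-r->5 5-p->5
1. fire R1 via {0↦3, 1↦4, 2↦5, 3↦0}  →  V:3 E:2  edges: 0-r->0 0-p->1
2. fire R2 via {0↦0, 1↦2}  →  V:2 E:1  edges: 0-p->1
halt: no rule applies after step 2

Answer: 2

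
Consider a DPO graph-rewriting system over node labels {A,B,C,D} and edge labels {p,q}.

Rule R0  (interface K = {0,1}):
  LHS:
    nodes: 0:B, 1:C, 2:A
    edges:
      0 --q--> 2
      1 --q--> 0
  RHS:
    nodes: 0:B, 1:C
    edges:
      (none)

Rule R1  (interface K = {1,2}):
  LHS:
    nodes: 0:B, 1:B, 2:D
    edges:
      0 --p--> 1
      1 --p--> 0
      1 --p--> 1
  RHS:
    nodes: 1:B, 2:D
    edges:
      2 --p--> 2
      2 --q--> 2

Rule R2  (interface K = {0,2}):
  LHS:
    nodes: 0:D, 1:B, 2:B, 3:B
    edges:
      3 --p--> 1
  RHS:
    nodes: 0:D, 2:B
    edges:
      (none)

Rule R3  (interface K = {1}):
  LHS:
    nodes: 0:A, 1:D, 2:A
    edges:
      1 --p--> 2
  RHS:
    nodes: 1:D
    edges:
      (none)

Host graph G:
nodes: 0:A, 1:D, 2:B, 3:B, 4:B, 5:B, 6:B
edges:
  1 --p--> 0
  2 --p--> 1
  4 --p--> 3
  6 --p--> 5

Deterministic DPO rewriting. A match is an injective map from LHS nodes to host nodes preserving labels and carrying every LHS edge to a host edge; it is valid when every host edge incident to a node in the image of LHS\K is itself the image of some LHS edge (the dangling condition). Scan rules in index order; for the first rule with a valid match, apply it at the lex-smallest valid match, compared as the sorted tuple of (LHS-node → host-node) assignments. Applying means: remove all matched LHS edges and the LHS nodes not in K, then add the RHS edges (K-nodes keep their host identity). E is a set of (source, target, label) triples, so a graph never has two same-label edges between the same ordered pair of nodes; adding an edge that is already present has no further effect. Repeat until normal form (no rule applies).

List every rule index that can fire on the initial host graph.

R0: no valid match — LHS pattern not found
R1: no valid match — LHS pattern not found
R2: 6 valid matches — {0↦1, 1↦3, 2↦2, 3↦4}, {0↦1, 1↦3, 2↦5, 3↦4}, {0↦1, 1↦3, 2↦6, 3↦4} (+3 more)
R3: no valid match — LHS pattern not found

Answer: [R2]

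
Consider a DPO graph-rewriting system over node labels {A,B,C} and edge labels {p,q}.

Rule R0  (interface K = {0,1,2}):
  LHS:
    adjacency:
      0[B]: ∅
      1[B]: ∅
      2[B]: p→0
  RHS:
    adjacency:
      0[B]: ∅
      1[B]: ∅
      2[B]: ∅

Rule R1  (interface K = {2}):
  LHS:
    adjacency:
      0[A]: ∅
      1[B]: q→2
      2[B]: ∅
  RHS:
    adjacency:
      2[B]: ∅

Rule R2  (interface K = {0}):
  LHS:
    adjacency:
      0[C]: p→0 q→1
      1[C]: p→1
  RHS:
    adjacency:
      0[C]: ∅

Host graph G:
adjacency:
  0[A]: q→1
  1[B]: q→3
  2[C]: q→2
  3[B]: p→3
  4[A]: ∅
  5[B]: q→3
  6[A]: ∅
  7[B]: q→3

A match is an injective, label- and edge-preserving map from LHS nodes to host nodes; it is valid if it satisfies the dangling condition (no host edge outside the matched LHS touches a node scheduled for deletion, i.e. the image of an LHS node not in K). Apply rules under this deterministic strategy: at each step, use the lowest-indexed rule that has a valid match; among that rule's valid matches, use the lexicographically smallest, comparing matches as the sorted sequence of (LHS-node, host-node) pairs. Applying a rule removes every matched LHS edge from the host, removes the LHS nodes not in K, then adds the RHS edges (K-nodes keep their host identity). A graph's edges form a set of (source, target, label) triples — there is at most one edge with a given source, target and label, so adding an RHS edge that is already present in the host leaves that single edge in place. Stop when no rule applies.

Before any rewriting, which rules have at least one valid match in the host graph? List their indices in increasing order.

Answer: [R1]

Rewrite trace:
R0: no valid match — LHS pattern not found
R1: 4 valid matches — {0↦4, 1↦5, 2↦3}, {0↦4, 1↦7, 2↦3}, {0↦6, 1↦5, 2↦3} (+1 more)
R2: no valid match — LHS pattern not found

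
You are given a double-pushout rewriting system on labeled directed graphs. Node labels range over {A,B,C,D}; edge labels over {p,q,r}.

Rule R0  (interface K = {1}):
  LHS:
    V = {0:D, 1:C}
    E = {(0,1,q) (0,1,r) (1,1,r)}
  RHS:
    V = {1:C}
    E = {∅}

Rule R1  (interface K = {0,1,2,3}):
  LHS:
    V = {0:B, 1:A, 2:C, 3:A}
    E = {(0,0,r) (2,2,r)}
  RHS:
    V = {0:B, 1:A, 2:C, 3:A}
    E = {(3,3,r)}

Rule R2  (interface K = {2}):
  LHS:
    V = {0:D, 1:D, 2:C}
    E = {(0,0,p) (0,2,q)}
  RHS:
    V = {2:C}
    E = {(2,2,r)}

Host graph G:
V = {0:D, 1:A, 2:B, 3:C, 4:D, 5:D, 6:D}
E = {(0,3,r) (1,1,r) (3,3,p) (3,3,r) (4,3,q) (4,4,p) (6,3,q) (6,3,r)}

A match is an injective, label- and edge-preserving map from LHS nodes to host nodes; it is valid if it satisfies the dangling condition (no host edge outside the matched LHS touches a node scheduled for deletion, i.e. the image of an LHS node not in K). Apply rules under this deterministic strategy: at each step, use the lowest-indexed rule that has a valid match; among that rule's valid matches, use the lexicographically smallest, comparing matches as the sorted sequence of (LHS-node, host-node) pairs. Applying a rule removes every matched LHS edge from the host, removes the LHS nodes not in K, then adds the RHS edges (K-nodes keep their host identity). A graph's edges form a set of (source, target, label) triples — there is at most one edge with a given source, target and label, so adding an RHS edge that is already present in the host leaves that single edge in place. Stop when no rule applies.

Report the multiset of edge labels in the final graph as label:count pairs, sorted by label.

Answer: p:1 r:3

Rewrite trace:
initial: |V|=7 |E|=8  E = 0-r->3 1-r->1 3-p->3 3-r->3 4-q->3 4-p->4 6-q->3 6-r->3
step 1: apply R0 at {0↦6, 1↦3}  → |V|=6 |E|=5  E = 0-r->3 1-r->1 3-p->3 4-q->3 4-p->4
step 2: apply R2 at {0↦4, 1↦5, 2↦3}  → |V|=4 |E|=4  E = 0-r->3 1-r->1 3-p->3 3-r->3
halt: no rule applies after step 2
NF edges: [(0, 3, 'r'), (1, 1, 'r'), (3, 3, 'p'), (3, 3, 'r')]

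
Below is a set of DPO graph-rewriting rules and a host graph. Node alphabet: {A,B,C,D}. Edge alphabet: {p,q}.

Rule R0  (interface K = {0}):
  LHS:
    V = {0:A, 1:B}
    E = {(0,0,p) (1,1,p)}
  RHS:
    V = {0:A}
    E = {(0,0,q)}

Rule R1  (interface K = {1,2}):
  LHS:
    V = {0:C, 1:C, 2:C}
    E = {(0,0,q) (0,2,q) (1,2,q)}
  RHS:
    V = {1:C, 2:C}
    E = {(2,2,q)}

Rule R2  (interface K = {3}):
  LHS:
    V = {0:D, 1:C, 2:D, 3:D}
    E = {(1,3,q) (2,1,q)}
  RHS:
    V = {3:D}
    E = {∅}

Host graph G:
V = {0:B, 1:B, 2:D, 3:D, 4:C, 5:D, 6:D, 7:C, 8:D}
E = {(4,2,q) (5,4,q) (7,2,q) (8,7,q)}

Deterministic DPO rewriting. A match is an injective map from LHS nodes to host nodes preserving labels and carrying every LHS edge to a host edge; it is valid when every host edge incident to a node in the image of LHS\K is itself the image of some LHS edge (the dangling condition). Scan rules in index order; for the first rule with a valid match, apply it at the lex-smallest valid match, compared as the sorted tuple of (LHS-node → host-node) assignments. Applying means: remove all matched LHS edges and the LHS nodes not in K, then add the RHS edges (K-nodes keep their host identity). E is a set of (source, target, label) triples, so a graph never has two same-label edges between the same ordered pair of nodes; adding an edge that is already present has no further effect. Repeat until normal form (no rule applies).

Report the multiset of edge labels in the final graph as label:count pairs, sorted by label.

initial: |V|=9 |E|=4  E = 4-q->2 5-q->4 7-q->2 8-q->7
step 1: apply R2 at {0↦3, 1↦4, 2↦5, 3↦2}  → |V|=6 |E|=2  E = 7-q->2 8-q->7
step 2: apply R2 at {0↦6, 1↦7, 2↦8, 3↦2}  → |V|=3 |E|=0  E = ∅
halt: no rule applies after step 2
NF edges: []

Answer: (no edges)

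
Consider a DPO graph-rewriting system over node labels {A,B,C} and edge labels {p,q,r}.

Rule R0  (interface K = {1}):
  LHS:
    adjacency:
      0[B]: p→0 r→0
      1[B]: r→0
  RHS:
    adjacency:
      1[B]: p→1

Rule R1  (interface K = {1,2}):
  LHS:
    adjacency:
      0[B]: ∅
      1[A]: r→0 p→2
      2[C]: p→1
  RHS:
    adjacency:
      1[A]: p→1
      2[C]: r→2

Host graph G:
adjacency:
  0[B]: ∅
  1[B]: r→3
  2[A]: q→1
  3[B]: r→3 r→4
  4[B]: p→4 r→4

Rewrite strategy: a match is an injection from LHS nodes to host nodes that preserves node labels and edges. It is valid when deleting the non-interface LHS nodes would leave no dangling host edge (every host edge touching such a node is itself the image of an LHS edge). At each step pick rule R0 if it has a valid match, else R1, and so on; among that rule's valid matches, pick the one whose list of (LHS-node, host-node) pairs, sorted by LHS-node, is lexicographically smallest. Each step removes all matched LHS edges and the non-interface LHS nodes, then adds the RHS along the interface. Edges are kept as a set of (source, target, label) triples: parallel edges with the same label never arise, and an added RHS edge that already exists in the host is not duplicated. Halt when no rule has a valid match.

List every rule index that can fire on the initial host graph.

Answer: [R0]

Derivation:
R0: 1 valid match — {0↦4, 1↦3}
R1: no valid match — LHS pattern not found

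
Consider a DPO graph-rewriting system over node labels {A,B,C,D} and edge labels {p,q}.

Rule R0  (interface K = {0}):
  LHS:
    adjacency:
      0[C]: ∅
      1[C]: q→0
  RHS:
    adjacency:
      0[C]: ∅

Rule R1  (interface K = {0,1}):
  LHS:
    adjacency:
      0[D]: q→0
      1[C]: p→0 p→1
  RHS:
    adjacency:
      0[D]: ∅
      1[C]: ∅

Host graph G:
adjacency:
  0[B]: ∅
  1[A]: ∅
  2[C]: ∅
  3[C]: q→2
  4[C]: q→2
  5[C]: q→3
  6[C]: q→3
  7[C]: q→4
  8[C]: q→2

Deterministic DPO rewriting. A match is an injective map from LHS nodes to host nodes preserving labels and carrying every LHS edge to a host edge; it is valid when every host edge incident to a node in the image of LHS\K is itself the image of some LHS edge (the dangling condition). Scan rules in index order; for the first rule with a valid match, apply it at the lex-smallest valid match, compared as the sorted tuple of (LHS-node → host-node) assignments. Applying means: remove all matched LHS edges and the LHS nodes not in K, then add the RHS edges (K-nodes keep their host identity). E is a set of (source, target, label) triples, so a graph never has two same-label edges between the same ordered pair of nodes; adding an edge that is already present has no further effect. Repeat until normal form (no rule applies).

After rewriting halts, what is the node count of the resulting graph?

Answer: 3

Derivation:
[0] host  ⇒  9 nodes, 6 edges  {3-q->2 4-q->2 5-q->3 6-q->3 7-q->4 8-q->2}
[1] R0 @ {0↦2, 1↦8}  ⇒  8 nodes, 5 edges  {3-q->2 4-q->2 5-q->3 6-q->3 7-q->4}
[2] R0 @ {0↦3, 1↦5}  ⇒  7 nodes, 4 edges  {3-q->2 4-q->2 6-q->3 7-q->4}
[3] R0 @ {0↦3, 1↦6}  ⇒  6 nodes, 3 edges  {3-q->2 4-q->2 7-q->4}
[4] R0 @ {0↦2, 1↦3}  ⇒  5 nodes, 2 edges  {4-q->2 7-q->4}
[5] R0 @ {0↦4, 1↦7}  ⇒  4 nodes, 1 edges  {4-q->2}
[6] R0 @ {0↦2, 1↦4}  ⇒  3 nodes, 0 edges  {∅}
halt: no rule applies after step 6
NF nodes: {0:B, 1:A, 2:C}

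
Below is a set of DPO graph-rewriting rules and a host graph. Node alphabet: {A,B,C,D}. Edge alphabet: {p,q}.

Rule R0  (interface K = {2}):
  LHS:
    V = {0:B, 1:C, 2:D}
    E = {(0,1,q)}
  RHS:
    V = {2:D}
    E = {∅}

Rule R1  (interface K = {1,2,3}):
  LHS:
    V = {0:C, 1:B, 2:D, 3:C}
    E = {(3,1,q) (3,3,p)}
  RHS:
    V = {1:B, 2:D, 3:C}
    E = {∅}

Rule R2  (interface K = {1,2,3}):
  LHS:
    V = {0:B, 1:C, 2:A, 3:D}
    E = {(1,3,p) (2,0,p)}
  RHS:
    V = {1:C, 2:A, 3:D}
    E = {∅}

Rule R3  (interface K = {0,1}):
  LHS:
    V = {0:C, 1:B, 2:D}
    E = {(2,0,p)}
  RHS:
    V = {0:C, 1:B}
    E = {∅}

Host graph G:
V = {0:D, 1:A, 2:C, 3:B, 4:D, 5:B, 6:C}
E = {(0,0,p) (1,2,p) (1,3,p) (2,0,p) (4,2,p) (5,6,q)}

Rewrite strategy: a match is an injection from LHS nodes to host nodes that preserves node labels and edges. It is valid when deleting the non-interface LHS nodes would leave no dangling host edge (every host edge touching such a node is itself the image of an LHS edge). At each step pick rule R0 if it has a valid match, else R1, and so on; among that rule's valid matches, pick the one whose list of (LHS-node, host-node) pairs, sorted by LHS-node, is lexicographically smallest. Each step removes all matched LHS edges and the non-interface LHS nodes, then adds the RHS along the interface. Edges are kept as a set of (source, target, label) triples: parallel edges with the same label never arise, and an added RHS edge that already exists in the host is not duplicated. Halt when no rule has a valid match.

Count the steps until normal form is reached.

[0] host  ⇒  7 nodes, 6 edges  {0-p->0 1-p->2 1-p->3 2-p->0 4-p->2 5-q->6}
[1] R0 @ {0↦5, 1↦6, 2↦0}  ⇒  5 nodes, 5 edges  {0-p->0 1-p->2 1-p->3 2-p->0 4-p->2}
[2] R2 @ {0↦3, 1↦2, 2↦1, 3↦0}  ⇒  4 nodes, 3 edges  {0-p->0 1-p->2 4-p->2}
halt: no rule applies after step 2

Answer: 2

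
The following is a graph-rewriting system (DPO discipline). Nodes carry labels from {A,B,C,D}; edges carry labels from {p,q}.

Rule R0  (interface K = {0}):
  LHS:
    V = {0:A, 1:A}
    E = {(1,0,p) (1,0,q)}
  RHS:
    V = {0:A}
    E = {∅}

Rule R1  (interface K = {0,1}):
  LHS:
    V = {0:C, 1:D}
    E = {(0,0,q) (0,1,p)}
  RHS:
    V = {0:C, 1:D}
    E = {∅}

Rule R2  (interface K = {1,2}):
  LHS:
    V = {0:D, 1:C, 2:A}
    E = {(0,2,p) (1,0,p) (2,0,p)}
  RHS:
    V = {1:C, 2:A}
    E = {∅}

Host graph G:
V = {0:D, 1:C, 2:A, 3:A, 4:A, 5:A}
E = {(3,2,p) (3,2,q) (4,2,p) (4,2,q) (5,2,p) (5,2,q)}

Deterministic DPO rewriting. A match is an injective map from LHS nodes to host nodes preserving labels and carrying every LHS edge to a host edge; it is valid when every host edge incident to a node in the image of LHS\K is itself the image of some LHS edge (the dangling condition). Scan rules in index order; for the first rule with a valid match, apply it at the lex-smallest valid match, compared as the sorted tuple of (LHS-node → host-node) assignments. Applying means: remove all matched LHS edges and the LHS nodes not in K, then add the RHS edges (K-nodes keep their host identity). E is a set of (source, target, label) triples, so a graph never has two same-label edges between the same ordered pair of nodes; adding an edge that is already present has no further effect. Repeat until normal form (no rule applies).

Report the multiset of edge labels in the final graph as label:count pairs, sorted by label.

Answer: (no edges)

Derivation:
start.  V:6 E:6  edges: 3-p->2 3-q->2 4-p->2 4-q->2 5-p->2 5-q->2
1. fire R0 via {0↦2, 1↦3}  →  V:5 E:4  edges: 4-p->2 4-q->2 5-p->2 5-q->2
2. fire R0 via {0↦2, 1↦4}  →  V:4 E:2  edges: 5-p->2 5-q->2
3. fire R0 via {0↦2, 1↦5}  →  V:3 E:0  edges: ∅
final graph: no rule applies after step 3
NF edges: []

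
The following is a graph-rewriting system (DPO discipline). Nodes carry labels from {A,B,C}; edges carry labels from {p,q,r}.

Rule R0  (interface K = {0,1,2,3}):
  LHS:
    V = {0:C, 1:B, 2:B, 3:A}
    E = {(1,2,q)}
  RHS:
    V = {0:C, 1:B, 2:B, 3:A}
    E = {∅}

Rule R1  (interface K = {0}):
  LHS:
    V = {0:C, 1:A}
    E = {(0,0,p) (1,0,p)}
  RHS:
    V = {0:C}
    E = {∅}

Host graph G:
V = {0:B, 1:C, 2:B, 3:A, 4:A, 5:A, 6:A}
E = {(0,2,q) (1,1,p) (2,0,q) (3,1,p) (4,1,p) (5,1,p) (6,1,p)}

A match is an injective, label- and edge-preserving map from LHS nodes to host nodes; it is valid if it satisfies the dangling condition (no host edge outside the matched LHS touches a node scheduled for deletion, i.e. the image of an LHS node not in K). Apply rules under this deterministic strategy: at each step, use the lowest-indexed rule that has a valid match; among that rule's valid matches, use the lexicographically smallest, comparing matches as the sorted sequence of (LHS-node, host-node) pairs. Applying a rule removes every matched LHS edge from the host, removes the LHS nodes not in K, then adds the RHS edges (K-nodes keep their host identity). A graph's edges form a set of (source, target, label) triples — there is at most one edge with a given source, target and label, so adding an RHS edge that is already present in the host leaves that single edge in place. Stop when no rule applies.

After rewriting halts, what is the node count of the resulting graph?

Answer: 6

Steps:
initial: |V|=7 |E|=7  E = 0-q->2 1-p->1 2-q->0 3-p->1 4-p->1 5-p->1 6-p->1
step 1: apply R0 at {0↦1, 1↦0, 2↦2, 3↦3}  → |V|=7 |E|=6  E = 1-p->1 2-q->0 3-p->1 4-p->1 5-p->1 6-p->1
step 2: apply R0 at {0↦1, 1↦2, 2↦0, 3↦3}  → |V|=7 |E|=5  E = 1-p->1 3-p->1 4-p->1 5-p->1 6-p->1
step 3: apply R1 at {0↦1, 1↦3}  → |V|=6 |E|=3  E = 4-p->1 5-p->1 6-p->1
normal form: no rule applies after step 3
NF nodes: {0:B, 1:C, 2:B, 4:A, 5:A, 6:A}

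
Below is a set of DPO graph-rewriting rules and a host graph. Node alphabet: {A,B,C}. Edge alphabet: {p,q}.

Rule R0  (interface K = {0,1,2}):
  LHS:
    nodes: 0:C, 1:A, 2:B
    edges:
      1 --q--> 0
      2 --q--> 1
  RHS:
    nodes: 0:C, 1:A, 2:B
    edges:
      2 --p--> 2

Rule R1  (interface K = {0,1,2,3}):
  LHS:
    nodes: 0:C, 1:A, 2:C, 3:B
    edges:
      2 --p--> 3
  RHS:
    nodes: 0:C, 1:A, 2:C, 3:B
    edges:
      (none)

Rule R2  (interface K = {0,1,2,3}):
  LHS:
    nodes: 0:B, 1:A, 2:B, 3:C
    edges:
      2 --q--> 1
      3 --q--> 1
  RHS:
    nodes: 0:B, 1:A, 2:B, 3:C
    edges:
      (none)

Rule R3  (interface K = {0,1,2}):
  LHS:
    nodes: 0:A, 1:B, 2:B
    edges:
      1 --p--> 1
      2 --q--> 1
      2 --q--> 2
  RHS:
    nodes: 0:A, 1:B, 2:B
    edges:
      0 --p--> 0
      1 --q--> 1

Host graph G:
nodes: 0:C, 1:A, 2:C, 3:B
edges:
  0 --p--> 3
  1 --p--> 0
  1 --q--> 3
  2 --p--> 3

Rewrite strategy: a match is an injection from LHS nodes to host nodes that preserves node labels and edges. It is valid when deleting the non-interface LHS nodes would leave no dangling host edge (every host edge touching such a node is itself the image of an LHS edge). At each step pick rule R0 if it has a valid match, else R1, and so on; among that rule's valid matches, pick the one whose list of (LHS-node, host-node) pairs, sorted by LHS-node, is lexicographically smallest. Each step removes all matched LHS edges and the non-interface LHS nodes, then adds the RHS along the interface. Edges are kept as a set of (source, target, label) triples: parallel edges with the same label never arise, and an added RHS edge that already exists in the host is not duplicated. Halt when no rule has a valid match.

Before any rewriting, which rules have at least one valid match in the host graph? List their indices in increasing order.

R0: no valid match — LHS pattern not found
R1: 2 valid matches — {0↦0, 1↦1, 2↦2, 3↦3}, {0↦2, 1↦1, 2↦0, 3↦3}
R2: no valid match — LHS pattern not found
R3: no valid match — LHS pattern not found

Answer: [R1]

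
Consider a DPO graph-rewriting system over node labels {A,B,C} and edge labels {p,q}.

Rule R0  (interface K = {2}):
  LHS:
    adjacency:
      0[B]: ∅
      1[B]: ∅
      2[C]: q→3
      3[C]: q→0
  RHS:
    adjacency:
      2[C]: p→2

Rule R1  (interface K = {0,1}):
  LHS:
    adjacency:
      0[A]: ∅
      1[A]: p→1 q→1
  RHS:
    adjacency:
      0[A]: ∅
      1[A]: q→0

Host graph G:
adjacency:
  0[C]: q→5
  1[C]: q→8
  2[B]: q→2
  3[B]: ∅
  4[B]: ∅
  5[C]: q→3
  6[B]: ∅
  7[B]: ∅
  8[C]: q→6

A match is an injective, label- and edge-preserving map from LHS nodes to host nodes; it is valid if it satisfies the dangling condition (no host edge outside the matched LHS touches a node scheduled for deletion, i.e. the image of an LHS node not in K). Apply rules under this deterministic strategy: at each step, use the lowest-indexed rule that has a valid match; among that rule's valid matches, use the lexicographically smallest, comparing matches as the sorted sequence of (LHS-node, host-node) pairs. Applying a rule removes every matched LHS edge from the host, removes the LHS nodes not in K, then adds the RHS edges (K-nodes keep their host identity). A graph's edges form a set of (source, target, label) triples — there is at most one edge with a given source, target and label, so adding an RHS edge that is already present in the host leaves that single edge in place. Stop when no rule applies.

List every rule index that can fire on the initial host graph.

R0: 4 valid matches — {0↦3, 1↦4, 2↦0, 3↦5}, {0↦3, 1↦7, 2↦0, 3↦5}, {0↦6, 1↦4, 2↦1, 3↦8} (+1 more)
R1: no valid match — LHS pattern not found

Answer: [R0]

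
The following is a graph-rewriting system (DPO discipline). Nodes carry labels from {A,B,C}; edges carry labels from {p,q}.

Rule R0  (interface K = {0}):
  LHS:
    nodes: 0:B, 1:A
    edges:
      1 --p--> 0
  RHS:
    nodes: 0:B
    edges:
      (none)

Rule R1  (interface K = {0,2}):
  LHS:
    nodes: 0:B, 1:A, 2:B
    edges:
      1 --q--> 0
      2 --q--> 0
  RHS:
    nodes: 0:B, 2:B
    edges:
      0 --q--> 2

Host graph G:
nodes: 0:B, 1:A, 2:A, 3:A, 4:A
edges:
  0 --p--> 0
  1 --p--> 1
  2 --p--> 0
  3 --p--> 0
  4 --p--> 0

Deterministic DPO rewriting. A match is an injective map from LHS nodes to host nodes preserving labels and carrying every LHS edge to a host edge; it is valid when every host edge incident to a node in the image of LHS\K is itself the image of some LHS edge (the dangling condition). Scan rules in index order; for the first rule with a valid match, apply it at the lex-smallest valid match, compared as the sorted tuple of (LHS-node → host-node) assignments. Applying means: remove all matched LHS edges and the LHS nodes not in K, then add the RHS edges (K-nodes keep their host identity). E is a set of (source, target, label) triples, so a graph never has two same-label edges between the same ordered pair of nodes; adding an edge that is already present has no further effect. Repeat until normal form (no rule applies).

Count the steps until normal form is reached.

Answer: 3

Steps:
start.  V:5 E:5  edges: 0-p->0 1-p->1 2-p->0 3-p->0 4-p->0
1. fire R0 via {0↦0, 1↦2}  →  V:4 E:4  edges: 0-p->0 1-p->1 3-p->0 4-p->0
2. fire R0 via {0↦0, 1↦3}  →  V:3 E:3  edges: 0-p->0 1-p->1 4-p->0
3. fire R0 via {0↦0, 1↦4}  →  V:2 E:2  edges: 0-p->0 1-p->1
normal form: no rule applies after step 3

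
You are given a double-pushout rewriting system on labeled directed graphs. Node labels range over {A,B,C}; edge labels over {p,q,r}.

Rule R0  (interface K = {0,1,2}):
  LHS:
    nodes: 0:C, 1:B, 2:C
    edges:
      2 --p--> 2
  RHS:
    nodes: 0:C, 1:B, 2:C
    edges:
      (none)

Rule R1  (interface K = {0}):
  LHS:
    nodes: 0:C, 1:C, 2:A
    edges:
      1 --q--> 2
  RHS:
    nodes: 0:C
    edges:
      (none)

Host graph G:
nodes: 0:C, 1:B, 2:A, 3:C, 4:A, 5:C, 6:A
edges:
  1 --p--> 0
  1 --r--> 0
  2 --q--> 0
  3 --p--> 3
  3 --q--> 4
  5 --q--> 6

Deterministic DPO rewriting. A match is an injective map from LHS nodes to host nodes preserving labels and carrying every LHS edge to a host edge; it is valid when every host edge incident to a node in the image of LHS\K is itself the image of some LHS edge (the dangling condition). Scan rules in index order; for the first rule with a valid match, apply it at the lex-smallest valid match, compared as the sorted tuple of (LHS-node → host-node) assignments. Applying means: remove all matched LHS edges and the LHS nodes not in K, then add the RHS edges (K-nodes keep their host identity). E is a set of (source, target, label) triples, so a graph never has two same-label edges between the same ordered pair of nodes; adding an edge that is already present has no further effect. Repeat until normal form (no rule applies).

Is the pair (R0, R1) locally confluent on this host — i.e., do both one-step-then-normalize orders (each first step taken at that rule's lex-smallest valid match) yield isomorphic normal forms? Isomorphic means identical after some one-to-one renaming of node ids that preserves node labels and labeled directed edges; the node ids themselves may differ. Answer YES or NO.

branch R0-first: apply at {0↦0, 1↦1, 2↦3} → |E|=5, then 2 more step(s) → NF |V|=3 |E|=3 V={0:C, 1:B, 2:A} E=1-p->0 1-r->0 2-q->0
branch R1-first: apply at {0↦0, 1↦5, 2↦6} → |E|=5, then 2 more step(s) → NF |V|=3 |E|=3 V={0:C, 1:B, 2:A} E=1-p->0 1-r->0 2-q->0
graphs isomorphic (equal up to label-preserving node renaming)

Answer: YES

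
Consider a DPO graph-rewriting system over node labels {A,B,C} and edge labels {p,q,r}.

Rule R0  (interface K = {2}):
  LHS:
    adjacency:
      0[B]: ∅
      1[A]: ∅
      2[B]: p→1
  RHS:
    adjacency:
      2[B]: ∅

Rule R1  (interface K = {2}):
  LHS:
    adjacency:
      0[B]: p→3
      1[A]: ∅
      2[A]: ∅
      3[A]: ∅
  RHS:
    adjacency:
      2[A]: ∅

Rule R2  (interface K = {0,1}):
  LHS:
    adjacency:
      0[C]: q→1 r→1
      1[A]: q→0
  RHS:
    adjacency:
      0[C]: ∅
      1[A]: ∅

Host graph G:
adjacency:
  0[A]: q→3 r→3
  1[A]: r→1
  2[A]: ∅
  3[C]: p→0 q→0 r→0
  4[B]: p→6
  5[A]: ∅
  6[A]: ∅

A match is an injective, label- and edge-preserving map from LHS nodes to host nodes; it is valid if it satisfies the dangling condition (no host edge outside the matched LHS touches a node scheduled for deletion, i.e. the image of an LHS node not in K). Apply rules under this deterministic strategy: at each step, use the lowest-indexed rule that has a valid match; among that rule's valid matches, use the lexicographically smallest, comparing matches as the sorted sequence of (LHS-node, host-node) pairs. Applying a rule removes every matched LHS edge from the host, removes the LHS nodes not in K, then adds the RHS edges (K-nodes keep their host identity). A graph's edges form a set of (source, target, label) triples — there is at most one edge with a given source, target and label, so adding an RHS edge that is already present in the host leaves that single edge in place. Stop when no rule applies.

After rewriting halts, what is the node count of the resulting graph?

[0] host  ⇒  7 nodes, 7 edges  {0-q->3 0-r->3 1-r->1 3-p->0 3-q->0 3-r->0 4-p->6}
[1] R1 @ {0↦4, 1↦2, 2↦0, 3↦6}  ⇒  4 nodes, 6 edges  {0-q->3 0-r->3 1-r->1 3-p->0 3-q->0 3-r->0}
[2] R2 @ {0↦3, 1↦0}  ⇒  4 nodes, 3 edges  {0-r->3 1-r->1 3-p->0}
halt: no rule applies after step 2
NF nodes: {0:A, 1:A, 3:C, 5:A}

Answer: 4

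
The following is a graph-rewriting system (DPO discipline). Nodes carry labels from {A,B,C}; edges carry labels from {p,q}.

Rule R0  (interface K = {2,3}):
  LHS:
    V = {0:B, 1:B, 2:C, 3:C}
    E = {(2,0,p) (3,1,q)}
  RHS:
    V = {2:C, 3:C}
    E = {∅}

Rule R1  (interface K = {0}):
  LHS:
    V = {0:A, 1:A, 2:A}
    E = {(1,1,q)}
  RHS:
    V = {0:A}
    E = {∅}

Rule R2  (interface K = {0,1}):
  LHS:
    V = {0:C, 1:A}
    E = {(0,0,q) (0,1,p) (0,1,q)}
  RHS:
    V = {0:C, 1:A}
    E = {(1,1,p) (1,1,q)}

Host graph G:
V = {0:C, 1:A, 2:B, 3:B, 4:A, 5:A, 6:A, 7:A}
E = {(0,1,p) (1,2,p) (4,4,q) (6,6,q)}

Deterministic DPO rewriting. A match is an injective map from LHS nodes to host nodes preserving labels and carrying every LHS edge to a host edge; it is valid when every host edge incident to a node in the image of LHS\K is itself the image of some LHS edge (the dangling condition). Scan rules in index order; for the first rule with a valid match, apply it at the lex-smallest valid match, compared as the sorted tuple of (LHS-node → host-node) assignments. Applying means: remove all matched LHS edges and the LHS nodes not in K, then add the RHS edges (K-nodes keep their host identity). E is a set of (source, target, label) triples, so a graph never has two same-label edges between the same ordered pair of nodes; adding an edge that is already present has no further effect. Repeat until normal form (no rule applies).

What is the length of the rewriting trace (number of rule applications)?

[0] host  ⇒  8 nodes, 4 edges  {0-p->1 1-p->2 4-q->4 6-q->6}
[1] R1 @ {0↦1, 1↦4, 2↦5}  ⇒  6 nodes, 3 edges  {0-p->1 1-p->2 6-q->6}
[2] R1 @ {0↦1, 1↦6, 2↦7}  ⇒  4 nodes, 2 edges  {0-p->1 1-p->2}
final graph: no rule applies after step 2

Answer: 2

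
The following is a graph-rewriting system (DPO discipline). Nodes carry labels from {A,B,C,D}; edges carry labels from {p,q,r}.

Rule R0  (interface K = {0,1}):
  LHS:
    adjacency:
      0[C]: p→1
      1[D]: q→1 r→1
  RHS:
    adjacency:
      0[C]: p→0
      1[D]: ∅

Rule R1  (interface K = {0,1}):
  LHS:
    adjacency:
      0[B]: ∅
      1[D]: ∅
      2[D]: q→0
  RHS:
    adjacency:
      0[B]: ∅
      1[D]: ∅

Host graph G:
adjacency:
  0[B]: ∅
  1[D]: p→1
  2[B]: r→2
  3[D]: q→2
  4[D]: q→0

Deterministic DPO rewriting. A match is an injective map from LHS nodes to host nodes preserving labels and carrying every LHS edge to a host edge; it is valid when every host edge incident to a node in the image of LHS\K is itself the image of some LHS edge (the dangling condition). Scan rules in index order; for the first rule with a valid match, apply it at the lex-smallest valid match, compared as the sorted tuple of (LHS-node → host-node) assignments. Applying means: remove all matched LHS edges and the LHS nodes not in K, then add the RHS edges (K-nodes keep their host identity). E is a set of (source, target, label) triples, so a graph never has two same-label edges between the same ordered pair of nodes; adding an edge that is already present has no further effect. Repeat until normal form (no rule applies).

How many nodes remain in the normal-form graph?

Answer: 3

Derivation:
start.  V:5 E:4  edges: 1-p->1 2-r->2 3-q->2 4-q->0
1. fire R1 via {0↦0, 1↦1, 2↦4}  →  V:4 E:3  edges: 1-p->1 2-r->2 3-q->2
2. fire R1 via {0↦2, 1↦1, 2↦3}  →  V:3 E:2  edges: 1-p->1 2-r->2
final graph: no rule applies after step 2
NF nodes: {0:B, 1:D, 2:B}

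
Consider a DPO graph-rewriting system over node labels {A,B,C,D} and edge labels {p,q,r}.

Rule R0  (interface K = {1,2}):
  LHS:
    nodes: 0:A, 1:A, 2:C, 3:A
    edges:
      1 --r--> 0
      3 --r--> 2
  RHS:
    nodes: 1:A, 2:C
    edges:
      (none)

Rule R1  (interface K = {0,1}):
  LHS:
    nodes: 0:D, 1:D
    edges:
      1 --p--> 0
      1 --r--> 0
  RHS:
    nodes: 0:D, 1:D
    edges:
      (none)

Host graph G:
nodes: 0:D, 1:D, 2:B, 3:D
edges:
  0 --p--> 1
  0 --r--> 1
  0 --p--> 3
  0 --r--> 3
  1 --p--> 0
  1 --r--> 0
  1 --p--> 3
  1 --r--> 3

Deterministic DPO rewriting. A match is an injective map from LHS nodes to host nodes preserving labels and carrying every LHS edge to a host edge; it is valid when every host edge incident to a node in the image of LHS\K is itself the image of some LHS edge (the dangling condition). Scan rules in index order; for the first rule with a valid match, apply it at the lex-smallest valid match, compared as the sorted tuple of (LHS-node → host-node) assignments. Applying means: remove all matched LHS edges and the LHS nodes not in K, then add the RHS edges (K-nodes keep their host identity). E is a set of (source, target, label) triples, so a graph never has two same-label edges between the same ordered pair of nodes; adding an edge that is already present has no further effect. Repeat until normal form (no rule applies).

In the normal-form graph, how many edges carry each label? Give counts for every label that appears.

initial: |V|=4 |E|=8  E = 0-p->1 0-r->1 0-p->3 0-r->3 1-p->0 1-r->0 1-p->3 1-r->3
step 1: apply R1 at {0↦0, 1↦1}  → |V|=4 |E|=6  E = 0-p->1 0-r->1 0-p->3 0-r->3 1-p->3 1-r->3
step 2: apply R1 at {0↦1, 1↦0}  → |V|=4 |E|=4  E = 0-p->3 0-r->3 1-p->3 1-r->3
step 3: apply R1 at {0↦3, 1↦0}  → |V|=4 |E|=2  E = 1-p->3 1-r->3
step 4: apply R1 at {0↦3, 1↦1}  → |V|=4 |E|=0  E = ∅
halt: no rule applies after step 4
NF edges: []

Answer: (no edges)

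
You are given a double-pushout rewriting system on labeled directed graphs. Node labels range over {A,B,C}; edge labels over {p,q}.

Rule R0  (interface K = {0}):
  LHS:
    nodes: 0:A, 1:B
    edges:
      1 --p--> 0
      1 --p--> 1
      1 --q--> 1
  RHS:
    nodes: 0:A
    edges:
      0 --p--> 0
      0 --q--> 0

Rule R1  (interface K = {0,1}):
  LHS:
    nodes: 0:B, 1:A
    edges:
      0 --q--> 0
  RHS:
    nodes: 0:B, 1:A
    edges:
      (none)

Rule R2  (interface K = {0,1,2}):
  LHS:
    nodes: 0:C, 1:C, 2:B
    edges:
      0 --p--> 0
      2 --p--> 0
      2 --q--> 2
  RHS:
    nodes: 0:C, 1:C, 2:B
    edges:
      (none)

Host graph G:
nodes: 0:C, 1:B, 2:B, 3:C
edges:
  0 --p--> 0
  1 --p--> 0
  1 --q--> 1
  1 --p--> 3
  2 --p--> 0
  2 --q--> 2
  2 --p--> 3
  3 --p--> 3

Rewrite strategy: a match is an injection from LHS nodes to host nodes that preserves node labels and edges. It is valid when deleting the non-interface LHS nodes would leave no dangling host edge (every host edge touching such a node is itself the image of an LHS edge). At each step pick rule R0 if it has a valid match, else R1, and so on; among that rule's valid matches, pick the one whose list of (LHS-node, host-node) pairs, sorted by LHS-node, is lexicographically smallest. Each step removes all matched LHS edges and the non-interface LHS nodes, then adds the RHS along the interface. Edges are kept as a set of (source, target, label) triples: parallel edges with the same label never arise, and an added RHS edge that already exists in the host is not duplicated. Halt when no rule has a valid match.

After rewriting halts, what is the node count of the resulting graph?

[0] host  ⇒  4 nodes, 8 edges  {0-p->0 1-p->0 1-q->1 1-p->3 2-p->0 2-q->2 2-p->3 3-p->3}
[1] R2 @ {0↦0, 1↦3, 2↦1}  ⇒  4 nodes, 5 edges  {1-p->3 2-p->0 2-q->2 2-p->3 3-p->3}
[2] R2 @ {0↦3, 1↦0, 2↦2}  ⇒  4 nodes, 2 edges  {1-p->3 2-p->0}
normal form: no rule applies after step 2
NF nodes: {0:C, 1:B, 2:B, 3:C}

Answer: 4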